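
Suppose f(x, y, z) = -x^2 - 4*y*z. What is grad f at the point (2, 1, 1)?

∂f/∂x = -2*x
∂f/∂y = -4*z
∂f/∂z = -4*y
∇f = (-2*x, -4*z, -4*y)
At (2, 1, 1): (-4, -4, -4).

(-4, -4, -4)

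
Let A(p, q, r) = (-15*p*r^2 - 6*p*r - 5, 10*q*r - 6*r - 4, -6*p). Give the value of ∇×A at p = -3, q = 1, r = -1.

(-4, -66, 0)

(∇×A)₁ = ∂A₃/∂q − ∂A₂/∂r = -10*q + 6
(∇×A)₂ = ∂A₁/∂r − ∂A₃/∂p = -30*p*r - 6*p + 6
(∇×A)₃ = ∂A₂/∂p − ∂A₁/∂q = 0
∇×A = (-10*q + 6, -30*p*r - 6*p + 6, 0)
At (-3, 1, -1): (-4, -66, 0).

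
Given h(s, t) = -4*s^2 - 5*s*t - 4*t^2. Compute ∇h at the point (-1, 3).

∂h/∂s = -8*s - 5*t
∂h/∂t = -5*s - 8*t
∇h = (-8*s - 5*t, -5*s - 8*t)
At (-1, 3): (-7, -19).

(-7, -19)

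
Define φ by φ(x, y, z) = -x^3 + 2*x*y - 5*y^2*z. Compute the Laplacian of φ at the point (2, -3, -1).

∂²φ/∂x² = -6*x
∂²φ/∂y² = -10*z
∂²φ/∂z² = 0
∇²φ = -6*x - 10*z
At (2, -3, -1): -2.

-2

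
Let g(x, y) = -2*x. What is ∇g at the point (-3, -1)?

(-2, 0)

∂g/∂x = -2
∂g/∂y = 0
∇g = (-2, 0)
At (-3, -1): (-2, 0).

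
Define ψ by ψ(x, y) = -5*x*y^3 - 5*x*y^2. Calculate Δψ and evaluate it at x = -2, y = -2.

-100

∂²ψ/∂x² = 0
∂²ψ/∂y² = -10*x*(3*y + 1)
∇²ψ = -30*x*y - 10*x
At (-2, -2): -100.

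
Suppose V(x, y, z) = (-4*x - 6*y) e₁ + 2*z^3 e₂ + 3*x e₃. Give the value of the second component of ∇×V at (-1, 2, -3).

(∇×V)_2 = ∂V₁/∂z − ∂V₃/∂x
= 0 − (3)
= -3
At (-1, 2, -3): -3.

-3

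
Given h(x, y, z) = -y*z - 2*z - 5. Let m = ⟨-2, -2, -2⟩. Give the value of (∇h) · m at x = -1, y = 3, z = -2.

6

∂h/∂x = 0
∂h/∂y = -z
∂h/∂z = -y - 2
∇h at (-1, 3, -2) = (0, 2, -5)
∇h · m = (0)(-2) + (2)(-2) + (-5)(-2) = 6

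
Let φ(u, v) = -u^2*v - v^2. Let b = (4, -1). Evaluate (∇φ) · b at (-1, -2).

-19

∂φ/∂u = -2*u*v
∂φ/∂v = -u^2 - 2*v
∇φ at (-1, -2) = (-4, 3)
∇φ · b = (-4)(4) + (3)(-1) = -19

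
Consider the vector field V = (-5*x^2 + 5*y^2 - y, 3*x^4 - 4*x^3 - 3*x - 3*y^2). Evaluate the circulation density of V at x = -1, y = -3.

∂V₂/∂x = 12*x^3 - 12*x^2 - 3
∂V₁/∂y = 10*y - 1
Scalar curl = 12*x^3 - 12*x^2 - 10*y - 2
At (-1, -3): 4.

4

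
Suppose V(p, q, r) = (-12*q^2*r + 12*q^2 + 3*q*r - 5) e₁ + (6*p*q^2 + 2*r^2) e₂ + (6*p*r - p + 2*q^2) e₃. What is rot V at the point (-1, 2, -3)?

(20, -23, -159)

(∇×V)₁ = ∂V₃/∂q − ∂V₂/∂r = 4*q - 4*r
(∇×V)₂ = ∂V₁/∂r − ∂V₃/∂p = -12*q^2 + 3*q - 6*r + 1
(∇×V)₃ = ∂V₂/∂p − ∂V₁/∂q = 6*q^2 + 24*q*r - 24*q - 3*r
∇×V = (4*q - 4*r, -12*q^2 + 3*q - 6*r + 1, 6*q^2 + 24*q*r - 24*q - 3*r)
At (-1, 2, -3): (20, -23, -159).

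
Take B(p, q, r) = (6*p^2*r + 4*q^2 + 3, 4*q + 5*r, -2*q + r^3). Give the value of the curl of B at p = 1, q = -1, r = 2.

(∇×B)₁ = ∂B₃/∂q − ∂B₂/∂r = -7
(∇×B)₂ = ∂B₁/∂r − ∂B₃/∂p = 6*p^2
(∇×B)₃ = ∂B₂/∂p − ∂B₁/∂q = -8*q
∇×B = (-7, 6*p^2, -8*q)
At (1, -1, 2): (-7, 6, 8).

(-7, 6, 8)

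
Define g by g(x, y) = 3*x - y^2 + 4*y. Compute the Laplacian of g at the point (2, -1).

-2

∂²g/∂x² = 0
∂²g/∂y² = -2
∇²g = -2
At (2, -1): -2.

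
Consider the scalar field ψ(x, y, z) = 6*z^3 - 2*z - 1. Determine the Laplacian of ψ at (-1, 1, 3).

108

∂²ψ/∂x² = 0
∂²ψ/∂y² = 0
∂²ψ/∂z² = 36*z
∇²ψ = 36*z
At (-1, 1, 3): 108.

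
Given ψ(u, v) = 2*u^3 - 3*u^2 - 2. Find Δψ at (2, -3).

18

∂²ψ/∂u² = 6*(2*u - 1)
∂²ψ/∂v² = 0
∇²ψ = 12*u - 6
At (2, -3): 18.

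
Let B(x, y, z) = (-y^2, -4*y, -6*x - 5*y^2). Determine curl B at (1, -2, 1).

(∇×B)₁ = ∂B₃/∂y − ∂B₂/∂z = -10*y
(∇×B)₂ = ∂B₁/∂z − ∂B₃/∂x = 6
(∇×B)₃ = ∂B₂/∂x − ∂B₁/∂y = 2*y
∇×B = (-10*y, 6, 2*y)
At (1, -2, 1): (20, 6, -4).

(20, 6, -4)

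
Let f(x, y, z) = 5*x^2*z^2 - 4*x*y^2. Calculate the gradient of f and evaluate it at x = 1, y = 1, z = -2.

(36, -8, -20)

∂f/∂x = 10*x*z^2 - 4*y^2
∂f/∂y = -8*x*y
∂f/∂z = 10*x^2*z
∇f = (10*x*z^2 - 4*y^2, -8*x*y, 10*x^2*z)
At (1, 1, -2): (36, -8, -20).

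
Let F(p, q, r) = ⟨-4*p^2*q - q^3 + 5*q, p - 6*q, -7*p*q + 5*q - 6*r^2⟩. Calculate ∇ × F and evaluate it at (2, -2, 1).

(∇×F)₁ = ∂F₃/∂q − ∂F₂/∂r = -7*p + 5
(∇×F)₂ = ∂F₁/∂r − ∂F₃/∂p = 7*q
(∇×F)₃ = ∂F₂/∂p − ∂F₁/∂q = 4*p^2 + 3*q^2 - 4
∇×F = (-7*p + 5, 7*q, 4*p^2 + 3*q^2 - 4)
At (2, -2, 1): (-9, -14, 24).

(-9, -14, 24)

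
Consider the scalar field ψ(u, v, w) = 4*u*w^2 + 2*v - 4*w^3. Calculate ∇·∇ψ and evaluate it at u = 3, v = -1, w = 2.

-24

∂²ψ/∂u² = 0
∂²ψ/∂v² = 0
∂²ψ/∂w² = 8*(u - 3*w)
∇²ψ = 8*u - 24*w
At (3, -1, 2): -24.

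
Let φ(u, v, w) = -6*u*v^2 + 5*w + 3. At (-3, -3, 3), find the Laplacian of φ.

∂²φ/∂u² = 0
∂²φ/∂v² = -12*u
∂²φ/∂w² = 0
∇²φ = -12*u
At (-3, -3, 3): 36.

36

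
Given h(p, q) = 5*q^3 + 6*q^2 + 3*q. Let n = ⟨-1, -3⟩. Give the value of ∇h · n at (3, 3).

∂h/∂p = 0
∂h/∂q = 15*q^2 + 12*q + 3
∇h at (3, 3) = (0, 174)
∇h · n = (0)(-1) + (174)(-3) = -522

-522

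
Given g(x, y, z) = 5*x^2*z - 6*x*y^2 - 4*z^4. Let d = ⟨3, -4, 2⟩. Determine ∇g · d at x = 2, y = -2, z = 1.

-196

∂g/∂x = 10*x*z - 6*y^2
∂g/∂y = -12*x*y
∂g/∂z = 5*x^2 - 16*z^3
∇g at (2, -2, 1) = (-4, 48, 4)
∇g · d = (-4)(3) + (48)(-4) + (4)(2) = -196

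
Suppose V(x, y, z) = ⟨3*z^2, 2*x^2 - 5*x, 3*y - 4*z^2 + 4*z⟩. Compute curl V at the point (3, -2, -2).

(3, -12, 7)

(∇×V)₁ = ∂V₃/∂y − ∂V₂/∂z = 3
(∇×V)₂ = ∂V₁/∂z − ∂V₃/∂x = 6*z
(∇×V)₃ = ∂V₂/∂x − ∂V₁/∂y = 4*x - 5
∇×V = (3, 6*z, 4*x - 5)
At (3, -2, -2): (3, -12, 7).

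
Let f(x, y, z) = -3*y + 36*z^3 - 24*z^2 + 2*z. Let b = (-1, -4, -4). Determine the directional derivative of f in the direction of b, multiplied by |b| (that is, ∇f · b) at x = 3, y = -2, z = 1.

∂f/∂x = 0
∂f/∂y = -3
∂f/∂z = 108*z^2 - 48*z + 2
∇f at (3, -2, 1) = (0, -3, 62)
∇f · b = (0)(-1) + (-3)(-4) + (62)(-4) = -236

-236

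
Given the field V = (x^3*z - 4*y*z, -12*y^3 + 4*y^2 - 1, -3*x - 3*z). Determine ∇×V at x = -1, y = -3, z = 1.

(0, 14, 4)

(∇×V)₁ = ∂V₃/∂y − ∂V₂/∂z = 0
(∇×V)₂ = ∂V₁/∂z − ∂V₃/∂x = x^3 - 4*y + 3
(∇×V)₃ = ∂V₂/∂x − ∂V₁/∂y = 4*z
∇×V = (0, x^3 - 4*y + 3, 4*z)
At (-1, -3, 1): (0, 14, 4).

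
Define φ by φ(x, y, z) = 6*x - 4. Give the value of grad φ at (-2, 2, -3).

∂φ/∂x = 6
∂φ/∂y = 0
∂φ/∂z = 0
∇φ = (6, 0, 0)
At (-2, 2, -3): (6, 0, 0).

(6, 0, 0)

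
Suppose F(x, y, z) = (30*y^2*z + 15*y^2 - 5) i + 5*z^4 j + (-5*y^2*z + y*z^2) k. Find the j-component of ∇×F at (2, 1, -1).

(∇×F)_2 = ∂F₁/∂z − ∂F₃/∂x
= 30*y^2 − (0)
= 30*y^2
At (2, 1, -1): 30.

30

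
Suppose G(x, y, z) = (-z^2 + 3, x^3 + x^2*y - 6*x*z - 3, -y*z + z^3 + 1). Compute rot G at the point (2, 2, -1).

(13, 2, 26)

(∇×G)₁ = ∂G₃/∂y − ∂G₂/∂z = 6*x - z
(∇×G)₂ = ∂G₁/∂z − ∂G₃/∂x = -2*z
(∇×G)₃ = ∂G₂/∂x − ∂G₁/∂y = 3*x^2 + 2*x*y - 6*z
∇×G = (6*x - z, -2*z, 3*x^2 + 2*x*y - 6*z)
At (2, 2, -1): (13, 2, 26).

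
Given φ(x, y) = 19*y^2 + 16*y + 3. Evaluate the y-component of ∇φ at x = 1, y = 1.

(∇φ)_2 = ∂φ/∂y = 38*y + 16
At (1, 1): 54.

54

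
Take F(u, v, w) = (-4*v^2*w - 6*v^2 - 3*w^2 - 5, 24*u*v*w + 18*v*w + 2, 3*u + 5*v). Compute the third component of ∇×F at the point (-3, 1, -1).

-20

(∇×F)_3 = ∂F₂/∂u − ∂F₁/∂v
= 24*v*w − (-8*v*w - 12*v)
= 32*v*w + 12*v
At (-3, 1, -1): -20.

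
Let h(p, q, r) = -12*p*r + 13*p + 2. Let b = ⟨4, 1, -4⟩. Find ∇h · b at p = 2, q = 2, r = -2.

244

∂h/∂p = -12*r + 13
∂h/∂q = 0
∂h/∂r = -12*p
∇h at (2, 2, -2) = (37, 0, -24)
∇h · b = (37)(4) + (0)(1) + (-24)(-4) = 244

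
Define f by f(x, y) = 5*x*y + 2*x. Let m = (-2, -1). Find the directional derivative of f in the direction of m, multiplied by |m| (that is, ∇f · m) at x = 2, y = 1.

∂f/∂x = 5*y + 2
∂f/∂y = 5*x
∇f at (2, 1) = (7, 10)
∇f · m = (7)(-2) + (10)(-1) = -24

-24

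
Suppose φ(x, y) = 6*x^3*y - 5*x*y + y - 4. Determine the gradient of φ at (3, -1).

∂φ/∂x = 18*x^2*y - 5*y
∂φ/∂y = 6*x^3 - 5*x + 1
∇φ = (18*x^2*y - 5*y, 6*x^3 - 5*x + 1)
At (3, -1): (-157, 148).

(-157, 148)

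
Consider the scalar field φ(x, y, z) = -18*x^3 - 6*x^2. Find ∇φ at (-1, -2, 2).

∂φ/∂x = -54*x^2 - 12*x
∂φ/∂y = 0
∂φ/∂z = 0
∇φ = (-54*x^2 - 12*x, 0, 0)
At (-1, -2, 2): (-42, 0, 0).

(-42, 0, 0)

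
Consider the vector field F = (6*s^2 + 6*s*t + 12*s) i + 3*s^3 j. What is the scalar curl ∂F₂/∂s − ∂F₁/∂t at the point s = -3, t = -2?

∂F₂/∂s = 9*s^2
∂F₁/∂t = 6*s
Scalar curl = 9*s^2 - 6*s
At (-3, -2): 99.

99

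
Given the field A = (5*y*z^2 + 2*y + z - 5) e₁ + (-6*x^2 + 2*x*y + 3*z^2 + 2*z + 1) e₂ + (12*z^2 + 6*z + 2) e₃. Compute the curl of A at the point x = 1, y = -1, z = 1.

(∇×A)₁ = ∂A₃/∂y − ∂A₂/∂z = -6*z - 2
(∇×A)₂ = ∂A₁/∂z − ∂A₃/∂x = 10*y*z + 1
(∇×A)₃ = ∂A₂/∂x − ∂A₁/∂y = -12*x + 2*y - 5*z^2 - 2
∇×A = (-6*z - 2, 10*y*z + 1, -12*x + 2*y - 5*z^2 - 2)
At (1, -1, 1): (-8, -9, -21).

(-8, -9, -21)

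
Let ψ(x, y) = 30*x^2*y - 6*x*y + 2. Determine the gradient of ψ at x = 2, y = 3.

(342, 108)

∂ψ/∂x = 60*x*y - 6*y
∂ψ/∂y = 30*x^2 - 6*x
∇ψ = (60*x*y - 6*y, 30*x^2 - 6*x)
At (2, 3): (342, 108).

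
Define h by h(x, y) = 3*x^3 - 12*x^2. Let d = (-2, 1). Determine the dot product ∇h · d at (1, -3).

30

∂h/∂x = 9*x^2 - 24*x
∂h/∂y = 0
∇h at (1, -3) = (-15, 0)
∇h · d = (-15)(-2) + (0)(1) = 30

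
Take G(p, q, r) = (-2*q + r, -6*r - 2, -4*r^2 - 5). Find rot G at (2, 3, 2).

(∇×G)₁ = ∂G₃/∂q − ∂G₂/∂r = 6
(∇×G)₂ = ∂G₁/∂r − ∂G₃/∂p = 1
(∇×G)₃ = ∂G₂/∂p − ∂G₁/∂q = 2
∇×G = (6, 1, 2)
At (2, 3, 2): (6, 1, 2).

(6, 1, 2)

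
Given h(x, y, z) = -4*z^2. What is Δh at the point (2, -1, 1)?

∂²h/∂x² = 0
∂²h/∂y² = 0
∂²h/∂z² = -8
∇²h = -8
At (2, -1, 1): -8.

-8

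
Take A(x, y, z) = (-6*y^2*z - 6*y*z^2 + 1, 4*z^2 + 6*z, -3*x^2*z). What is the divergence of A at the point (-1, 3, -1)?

-3

∂A₁/∂x = 0
∂A₂/∂y = 0
∂A₃/∂z = -3*x^2
∇·A = -3*x^2
At (-1, 3, -1): -3.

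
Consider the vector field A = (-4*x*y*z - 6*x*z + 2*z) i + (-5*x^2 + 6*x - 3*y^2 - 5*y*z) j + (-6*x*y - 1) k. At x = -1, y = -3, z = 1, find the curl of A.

(-9, -22, 12)

(∇×A)₁ = ∂A₃/∂y − ∂A₂/∂z = -6*x + 5*y
(∇×A)₂ = ∂A₁/∂z − ∂A₃/∂x = -4*x*y - 6*x + 6*y + 2
(∇×A)₃ = ∂A₂/∂x − ∂A₁/∂y = 4*x*z - 10*x + 6
∇×A = (-6*x + 5*y, -4*x*y - 6*x + 6*y + 2, 4*x*z - 10*x + 6)
At (-1, -3, 1): (-9, -22, 12).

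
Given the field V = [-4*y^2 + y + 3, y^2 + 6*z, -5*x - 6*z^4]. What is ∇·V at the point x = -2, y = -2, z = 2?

∂V₁/∂x = 0
∂V₂/∂y = 2*y
∂V₃/∂z = -24*z^3
∇·V = 2*y - 24*z^3
At (-2, -2, 2): -196.

-196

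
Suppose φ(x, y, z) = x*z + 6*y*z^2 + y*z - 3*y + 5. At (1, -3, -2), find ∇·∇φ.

-36

∂²φ/∂x² = 0
∂²φ/∂y² = 0
∂²φ/∂z² = 12*y
∇²φ = 12*y
At (1, -3, -2): -36.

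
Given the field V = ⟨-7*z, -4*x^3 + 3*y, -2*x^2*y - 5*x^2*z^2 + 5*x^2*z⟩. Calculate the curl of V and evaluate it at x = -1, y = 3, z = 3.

(-2, -79, -12)

(∇×V)₁ = ∂V₃/∂y − ∂V₂/∂z = -2*x^2
(∇×V)₂ = ∂V₁/∂z − ∂V₃/∂x = 4*x*y + 10*x*z^2 - 10*x*z - 7
(∇×V)₃ = ∂V₂/∂x − ∂V₁/∂y = -12*x^2
∇×V = (-2*x^2, 4*x*y + 10*x*z^2 - 10*x*z - 7, -12*x^2)
At (-1, 3, 3): (-2, -79, -12).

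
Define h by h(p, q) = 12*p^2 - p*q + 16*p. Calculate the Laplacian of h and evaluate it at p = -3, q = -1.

24

∂²h/∂p² = 24
∂²h/∂q² = 0
∇²h = 24
At (-3, -1): 24.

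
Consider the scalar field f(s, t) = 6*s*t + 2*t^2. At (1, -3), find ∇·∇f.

∂²f/∂s² = 0
∂²f/∂t² = 4
∇²f = 4
At (1, -3): 4.

4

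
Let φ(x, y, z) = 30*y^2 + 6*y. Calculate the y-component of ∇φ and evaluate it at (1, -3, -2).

(∇φ)_2 = ∂φ/∂y = 60*y + 6
At (1, -3, -2): -174.

-174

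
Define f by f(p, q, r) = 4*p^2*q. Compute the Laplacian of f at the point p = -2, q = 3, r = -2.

∂²f/∂p² = 8*q
∂²f/∂q² = 0
∂²f/∂r² = 0
∇²f = 8*q
At (-2, 3, -2): 24.

24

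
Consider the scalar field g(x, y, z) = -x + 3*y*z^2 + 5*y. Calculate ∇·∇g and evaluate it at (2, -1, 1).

-6

∂²g/∂x² = 0
∂²g/∂y² = 0
∂²g/∂z² = 6*y
∇²g = 6*y
At (2, -1, 1): -6.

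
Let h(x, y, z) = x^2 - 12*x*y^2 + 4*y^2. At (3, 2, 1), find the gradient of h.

(-42, -128, 0)

∂h/∂x = 2*x - 12*y^2
∂h/∂y = -24*x*y + 8*y
∂h/∂z = 0
∇h = (2*x - 12*y^2, -24*x*y + 8*y, 0)
At (3, 2, 1): (-42, -128, 0).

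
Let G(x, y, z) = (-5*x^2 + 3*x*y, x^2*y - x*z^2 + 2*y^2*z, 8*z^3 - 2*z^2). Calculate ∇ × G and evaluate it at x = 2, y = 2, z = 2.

(∇×G)₁ = ∂G₃/∂y − ∂G₂/∂z = 2*x*z - 2*y^2
(∇×G)₂ = ∂G₁/∂z − ∂G₃/∂x = 0
(∇×G)₃ = ∂G₂/∂x − ∂G₁/∂y = 2*x*y - 3*x - z^2
∇×G = (2*x*z - 2*y^2, 0, 2*x*y - 3*x - z^2)
At (2, 2, 2): (0, 0, -2).

(0, 0, -2)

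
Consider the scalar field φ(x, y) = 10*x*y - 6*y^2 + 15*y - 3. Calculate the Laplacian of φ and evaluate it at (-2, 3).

-12

∂²φ/∂x² = 0
∂²φ/∂y² = -12
∇²φ = -12
At (-2, 3): -12.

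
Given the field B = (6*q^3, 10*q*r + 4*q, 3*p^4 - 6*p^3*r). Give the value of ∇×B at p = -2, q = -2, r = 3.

(∇×B)₁ = ∂B₃/∂q − ∂B₂/∂r = -10*q
(∇×B)₂ = ∂B₁/∂r − ∂B₃/∂p = -12*p^3 + 18*p^2*r
(∇×B)₃ = ∂B₂/∂p − ∂B₁/∂q = -18*q^2
∇×B = (-10*q, -12*p^3 + 18*p^2*r, -18*q^2)
At (-2, -2, 3): (20, 312, -72).

(20, 312, -72)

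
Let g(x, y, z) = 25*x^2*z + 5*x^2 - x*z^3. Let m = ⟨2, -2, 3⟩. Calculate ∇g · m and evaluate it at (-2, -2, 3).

∂g/∂x = 50*x*z + 10*x - z^3
∂g/∂y = 0
∂g/∂z = 25*x^2 - 3*x*z^2
∇g at (-2, -2, 3) = (-347, 0, 154)
∇g · m = (-347)(2) + (0)(-2) + (154)(3) = -232

-232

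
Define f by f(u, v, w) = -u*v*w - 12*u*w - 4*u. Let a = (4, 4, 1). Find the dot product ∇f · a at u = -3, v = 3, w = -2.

125

∂f/∂u = -v*w - 12*w - 4
∂f/∂v = -u*w
∂f/∂w = -u*v - 12*u
∇f at (-3, 3, -2) = (26, -6, 45)
∇f · a = (26)(4) + (-6)(4) + (45)(1) = 125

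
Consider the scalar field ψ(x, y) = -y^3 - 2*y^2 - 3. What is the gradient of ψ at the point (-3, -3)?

(0, -15)

∂ψ/∂x = 0
∂ψ/∂y = -3*y^2 - 4*y
∇ψ = (0, -3*y^2 - 4*y)
At (-3, -3): (0, -15).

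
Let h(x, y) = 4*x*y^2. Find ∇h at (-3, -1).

∂h/∂x = 4*y^2
∂h/∂y = 8*x*y
∇h = (4*y^2, 8*x*y)
At (-3, -1): (4, 24).

(4, 24)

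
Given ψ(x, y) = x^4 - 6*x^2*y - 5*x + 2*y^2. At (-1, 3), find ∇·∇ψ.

∂²ψ/∂x² = 12*(x^2 - y)
∂²ψ/∂y² = 4
∇²ψ = 12*x^2 - 12*y + 4
At (-1, 3): -20.

-20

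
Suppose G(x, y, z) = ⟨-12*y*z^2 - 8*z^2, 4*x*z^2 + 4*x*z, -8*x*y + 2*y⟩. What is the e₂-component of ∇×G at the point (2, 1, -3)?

(∇×G)_2 = ∂G₁/∂z − ∂G₃/∂x
= -24*y*z - 16*z − (-8*y)
= -24*y*z + 8*y - 16*z
At (2, 1, -3): 128.

128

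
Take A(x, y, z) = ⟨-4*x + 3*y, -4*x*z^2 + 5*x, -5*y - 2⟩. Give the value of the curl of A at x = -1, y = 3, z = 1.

(∇×A)₁ = ∂A₃/∂y − ∂A₂/∂z = 8*x*z - 5
(∇×A)₂ = ∂A₁/∂z − ∂A₃/∂x = 0
(∇×A)₃ = ∂A₂/∂x − ∂A₁/∂y = -4*z^2 + 2
∇×A = (8*x*z - 5, 0, -4*z^2 + 2)
At (-1, 3, 1): (-13, 0, -2).

(-13, 0, -2)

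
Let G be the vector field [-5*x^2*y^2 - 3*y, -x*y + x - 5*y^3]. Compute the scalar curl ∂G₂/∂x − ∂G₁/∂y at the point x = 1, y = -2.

∂G₂/∂x = -y + 1
∂G₁/∂y = -10*x^2*y - 3
Scalar curl = 10*x^2*y - y + 4
At (1, -2): -14.

-14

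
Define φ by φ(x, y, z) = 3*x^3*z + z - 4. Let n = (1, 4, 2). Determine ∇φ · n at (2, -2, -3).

∂φ/∂x = 9*x^2*z
∂φ/∂y = 0
∂φ/∂z = 3*x^3 + 1
∇φ at (2, -2, -3) = (-108, 0, 25)
∇φ · n = (-108)(1) + (0)(4) + (25)(2) = -58

-58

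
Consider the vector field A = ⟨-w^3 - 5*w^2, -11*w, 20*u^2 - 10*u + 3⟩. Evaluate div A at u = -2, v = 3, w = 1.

∂A₁/∂u = 0
∂A₂/∂v = 0
∂A₃/∂w = 0
∇·A = 0
At (-2, 3, 1): 0.

0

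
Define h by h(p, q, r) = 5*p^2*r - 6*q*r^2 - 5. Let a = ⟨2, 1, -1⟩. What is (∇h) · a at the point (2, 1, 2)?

∂h/∂p = 10*p*r
∂h/∂q = -6*r^2
∂h/∂r = 5*p^2 - 12*q*r
∇h at (2, 1, 2) = (40, -24, -4)
∇h · a = (40)(2) + (-24)(1) + (-4)(-1) = 60

60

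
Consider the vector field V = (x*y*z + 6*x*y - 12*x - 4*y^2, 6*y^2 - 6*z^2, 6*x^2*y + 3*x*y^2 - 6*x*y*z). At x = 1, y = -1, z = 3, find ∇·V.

-27

∂V₁/∂x = y*z + 6*y - 12
∂V₂/∂y = 12*y
∂V₃/∂z = -6*x*y
∇·V = -6*x*y + y*z + 18*y - 12
At (1, -1, 3): -27.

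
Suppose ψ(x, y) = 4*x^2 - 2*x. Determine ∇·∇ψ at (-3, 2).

8

∂²ψ/∂x² = 8
∂²ψ/∂y² = 0
∇²ψ = 8
At (-3, 2): 8.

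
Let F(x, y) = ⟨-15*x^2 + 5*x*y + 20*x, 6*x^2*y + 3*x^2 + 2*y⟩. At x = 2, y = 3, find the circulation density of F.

74

∂F₂/∂x = 12*x*y + 6*x
∂F₁/∂y = 5*x
Scalar curl = 12*x*y + x
At (2, 3): 74.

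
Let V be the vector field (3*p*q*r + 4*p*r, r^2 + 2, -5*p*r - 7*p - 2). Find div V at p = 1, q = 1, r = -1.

-12

∂V₁/∂p = 3*q*r + 4*r
∂V₂/∂q = 0
∂V₃/∂r = -5*p
∇·V = -5*p + 3*q*r + 4*r
At (1, 1, -1): -12.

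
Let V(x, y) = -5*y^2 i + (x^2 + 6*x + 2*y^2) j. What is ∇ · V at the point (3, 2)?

8

∂V₁/∂x = 0
∂V₂/∂y = 4*y
∇·V = 4*y
At (3, 2): 8.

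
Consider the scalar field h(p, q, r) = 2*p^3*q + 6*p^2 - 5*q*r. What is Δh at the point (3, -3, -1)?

-96

∂²h/∂p² = 12*(p*q + 1)
∂²h/∂q² = 0
∂²h/∂r² = 0
∇²h = 12*p*q + 12
At (3, -3, -1): -96.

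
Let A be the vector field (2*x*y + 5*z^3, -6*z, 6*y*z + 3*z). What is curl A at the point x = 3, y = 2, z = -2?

(-6, 60, -6)

(∇×A)₁ = ∂A₃/∂y − ∂A₂/∂z = 6*z + 6
(∇×A)₂ = ∂A₁/∂z − ∂A₃/∂x = 15*z^2
(∇×A)₃ = ∂A₂/∂x − ∂A₁/∂y = -2*x
∇×A = (6*z + 6, 15*z^2, -2*x)
At (3, 2, -2): (-6, 60, -6).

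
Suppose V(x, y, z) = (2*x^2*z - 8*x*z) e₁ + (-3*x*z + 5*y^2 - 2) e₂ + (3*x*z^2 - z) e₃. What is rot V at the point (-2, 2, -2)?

(-6, 12, 6)

(∇×V)₁ = ∂V₃/∂y − ∂V₂/∂z = 3*x
(∇×V)₂ = ∂V₁/∂z − ∂V₃/∂x = 2*x^2 - 8*x - 3*z^2
(∇×V)₃ = ∂V₂/∂x − ∂V₁/∂y = -3*z
∇×V = (3*x, 2*x^2 - 8*x - 3*z^2, -3*z)
At (-2, 2, -2): (-6, 12, 6).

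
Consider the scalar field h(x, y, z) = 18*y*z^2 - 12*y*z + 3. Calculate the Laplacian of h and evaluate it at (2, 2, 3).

∂²h/∂x² = 0
∂²h/∂y² = 0
∂²h/∂z² = 36*y
∇²h = 36*y
At (2, 2, 3): 72.

72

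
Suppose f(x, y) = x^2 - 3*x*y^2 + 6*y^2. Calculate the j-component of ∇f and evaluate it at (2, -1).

0

(∇f)_2 = ∂f/∂y = -6*x*y + 12*y
At (2, -1): 0.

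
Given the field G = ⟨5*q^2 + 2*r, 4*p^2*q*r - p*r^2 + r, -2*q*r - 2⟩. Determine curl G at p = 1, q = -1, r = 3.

(3, 2, -23)

(∇×G)₁ = ∂G₃/∂q − ∂G₂/∂r = -4*p^2*q + 2*p*r - 2*r - 1
(∇×G)₂ = ∂G₁/∂r − ∂G₃/∂p = 2
(∇×G)₃ = ∂G₂/∂p − ∂G₁/∂q = 8*p*q*r - 10*q - r^2
∇×G = (-4*p^2*q + 2*p*r - 2*r - 1, 2, 8*p*q*r - 10*q - r^2)
At (1, -1, 3): (3, 2, -23).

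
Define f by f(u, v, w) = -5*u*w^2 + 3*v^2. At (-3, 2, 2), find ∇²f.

36

∂²f/∂u² = 0
∂²f/∂v² = 6
∂²f/∂w² = -10*u
∇²f = -10*u + 6
At (-3, 2, 2): 36.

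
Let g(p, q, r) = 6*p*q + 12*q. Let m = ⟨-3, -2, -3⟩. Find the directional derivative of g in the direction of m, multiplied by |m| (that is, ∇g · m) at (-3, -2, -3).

48

∂g/∂p = 6*q
∂g/∂q = 6*p + 12
∂g/∂r = 0
∇g at (-3, -2, -3) = (-12, -6, 0)
∇g · m = (-12)(-3) + (-6)(-2) + (0)(-3) = 48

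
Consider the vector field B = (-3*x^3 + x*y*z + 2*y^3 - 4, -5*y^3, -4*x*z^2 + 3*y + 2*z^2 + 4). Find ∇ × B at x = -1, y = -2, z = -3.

(∇×B)₁ = ∂B₃/∂y − ∂B₂/∂z = 3
(∇×B)₂ = ∂B₁/∂z − ∂B₃/∂x = x*y + 4*z^2
(∇×B)₃ = ∂B₂/∂x − ∂B₁/∂y = -x*z - 6*y^2
∇×B = (3, x*y + 4*z^2, -x*z - 6*y^2)
At (-1, -2, -3): (3, 38, -27).

(3, 38, -27)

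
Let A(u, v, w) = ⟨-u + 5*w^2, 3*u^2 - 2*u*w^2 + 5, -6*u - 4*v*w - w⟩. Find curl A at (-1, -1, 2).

(-16, 26, -14)

(∇×A)₁ = ∂A₃/∂v − ∂A₂/∂w = 4*u*w - 4*w
(∇×A)₂ = ∂A₁/∂w − ∂A₃/∂u = 10*w + 6
(∇×A)₃ = ∂A₂/∂u − ∂A₁/∂v = 6*u - 2*w^2
∇×A = (4*u*w - 4*w, 10*w + 6, 6*u - 2*w^2)
At (-1, -1, 2): (-16, 26, -14).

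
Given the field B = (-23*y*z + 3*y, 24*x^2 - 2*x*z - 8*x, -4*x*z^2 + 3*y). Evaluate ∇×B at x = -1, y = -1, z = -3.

(∇×B)₁ = ∂B₃/∂y − ∂B₂/∂z = 2*x + 3
(∇×B)₂ = ∂B₁/∂z − ∂B₃/∂x = -23*y + 4*z^2
(∇×B)₃ = ∂B₂/∂x − ∂B₁/∂y = 48*x + 21*z - 11
∇×B = (2*x + 3, -23*y + 4*z^2, 48*x + 21*z - 11)
At (-1, -1, -3): (1, 59, -122).

(1, 59, -122)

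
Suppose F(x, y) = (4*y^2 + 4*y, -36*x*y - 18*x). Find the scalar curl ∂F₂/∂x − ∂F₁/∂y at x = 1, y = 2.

-110

∂F₂/∂x = -36*y - 18
∂F₁/∂y = 8*y + 4
Scalar curl = -44*y - 22
At (1, 2): -110.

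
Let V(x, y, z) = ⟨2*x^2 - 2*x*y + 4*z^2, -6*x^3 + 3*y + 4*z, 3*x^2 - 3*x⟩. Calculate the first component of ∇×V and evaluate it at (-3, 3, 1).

(∇×V)_1 = ∂V₃/∂y − ∂V₂/∂z
= 0 − (4)
= -4
At (-3, 3, 1): -4.

-4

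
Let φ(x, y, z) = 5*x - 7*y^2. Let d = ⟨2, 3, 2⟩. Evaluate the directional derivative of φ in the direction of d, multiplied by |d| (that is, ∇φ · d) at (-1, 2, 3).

-74

∂φ/∂x = 5
∂φ/∂y = -14*y
∂φ/∂z = 0
∇φ at (-1, 2, 3) = (5, -28, 0)
∇φ · d = (5)(2) + (-28)(3) + (0)(2) = -74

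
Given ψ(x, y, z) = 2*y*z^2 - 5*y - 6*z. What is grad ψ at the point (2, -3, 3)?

∂ψ/∂x = 0
∂ψ/∂y = 2*z^2 - 5
∂ψ/∂z = 4*y*z - 6
∇ψ = (0, 2*z^2 - 5, 4*y*z - 6)
At (2, -3, 3): (0, 13, -42).

(0, 13, -42)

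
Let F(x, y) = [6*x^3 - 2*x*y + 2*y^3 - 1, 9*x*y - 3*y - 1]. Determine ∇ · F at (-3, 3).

∂F₁/∂x = 18*x^2 - 2*y
∂F₂/∂y = 9*x - 3
∇·F = 18*x^2 + 9*x - 2*y - 3
At (-3, 3): 126.

126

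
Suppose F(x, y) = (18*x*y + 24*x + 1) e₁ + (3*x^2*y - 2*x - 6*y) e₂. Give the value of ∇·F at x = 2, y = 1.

∂F₁/∂x = 18*y + 24
∂F₂/∂y = 3*x^2 - 6
∇·F = 3*x^2 + 18*y + 18
At (2, 1): 48.

48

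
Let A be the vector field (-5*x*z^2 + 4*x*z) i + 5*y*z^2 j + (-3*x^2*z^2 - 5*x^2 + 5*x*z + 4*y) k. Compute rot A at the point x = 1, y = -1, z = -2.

(∇×A)₁ = ∂A₃/∂y − ∂A₂/∂z = -10*y*z + 4
(∇×A)₂ = ∂A₁/∂z − ∂A₃/∂x = 6*x*z^2 - 10*x*z + 14*x - 5*z
(∇×A)₃ = ∂A₂/∂x − ∂A₁/∂y = 0
∇×A = (-10*y*z + 4, 6*x*z^2 - 10*x*z + 14*x - 5*z, 0)
At (1, -1, -2): (-16, 68, 0).

(-16, 68, 0)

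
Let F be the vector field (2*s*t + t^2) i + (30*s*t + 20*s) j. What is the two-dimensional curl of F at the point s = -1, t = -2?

-34

∂F₂/∂s = 30*t + 20
∂F₁/∂t = 2*s + 2*t
Scalar curl = -2*s + 28*t + 20
At (-1, -2): -34.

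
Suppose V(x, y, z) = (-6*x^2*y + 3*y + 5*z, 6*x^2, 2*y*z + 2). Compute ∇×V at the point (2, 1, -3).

(-6, 5, 45)

(∇×V)₁ = ∂V₃/∂y − ∂V₂/∂z = 2*z
(∇×V)₂ = ∂V₁/∂z − ∂V₃/∂x = 5
(∇×V)₃ = ∂V₂/∂x − ∂V₁/∂y = 6*x^2 + 12*x - 3
∇×V = (2*z, 5, 6*x^2 + 12*x - 3)
At (2, 1, -3): (-6, 5, 45).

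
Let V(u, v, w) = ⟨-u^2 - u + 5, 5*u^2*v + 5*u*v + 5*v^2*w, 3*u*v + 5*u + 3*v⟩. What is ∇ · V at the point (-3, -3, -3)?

∂V₁/∂u = -2*u - 1
∂V₂/∂v = 5*u^2 + 5*u + 10*v*w
∂V₃/∂w = 0
∇·V = 5*u^2 + 3*u + 10*v*w - 1
At (-3, -3, -3): 125.

125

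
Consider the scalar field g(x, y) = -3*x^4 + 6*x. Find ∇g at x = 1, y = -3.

(-6, 0)

∂g/∂x = -12*x^3 + 6
∂g/∂y = 0
∇g = (-12*x^3 + 6, 0)
At (1, -3): (-6, 0).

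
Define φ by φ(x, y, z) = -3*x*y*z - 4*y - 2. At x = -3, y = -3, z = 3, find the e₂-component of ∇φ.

(∇φ)_2 = ∂φ/∂y = -3*x*z - 4
At (-3, -3, 3): 23.

23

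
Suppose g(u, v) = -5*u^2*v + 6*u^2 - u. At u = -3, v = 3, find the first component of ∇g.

53

(∇g)_1 = ∂g/∂u = -10*u*v + 12*u - 1
At (-3, 3): 53.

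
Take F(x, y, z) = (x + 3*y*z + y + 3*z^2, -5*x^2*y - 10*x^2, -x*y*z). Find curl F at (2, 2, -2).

(4, -10, -75)

(∇×F)₁ = ∂F₃/∂y − ∂F₂/∂z = -x*z
(∇×F)₂ = ∂F₁/∂z − ∂F₃/∂x = y*z + 3*y + 6*z
(∇×F)₃ = ∂F₂/∂x − ∂F₁/∂y = -10*x*y - 20*x - 3*z - 1
∇×F = (-x*z, y*z + 3*y + 6*z, -10*x*y - 20*x - 3*z - 1)
At (2, 2, -2): (4, -10, -75).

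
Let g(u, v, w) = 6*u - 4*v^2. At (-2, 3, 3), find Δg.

-8

∂²g/∂u² = 0
∂²g/∂v² = -8
∂²g/∂w² = 0
∇²g = -8
At (-2, 3, 3): -8.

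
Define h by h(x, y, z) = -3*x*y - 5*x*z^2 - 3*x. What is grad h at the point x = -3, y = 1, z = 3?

∂h/∂x = -3*y - 5*z^2 - 3
∂h/∂y = -3*x
∂h/∂z = -10*x*z
∇h = (-3*y - 5*z^2 - 3, -3*x, -10*x*z)
At (-3, 1, 3): (-51, 9, 90).

(-51, 9, 90)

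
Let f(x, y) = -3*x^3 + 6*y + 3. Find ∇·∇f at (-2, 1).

36

∂²f/∂x² = -18*x
∂²f/∂y² = 0
∇²f = -18*x
At (-2, 1): 36.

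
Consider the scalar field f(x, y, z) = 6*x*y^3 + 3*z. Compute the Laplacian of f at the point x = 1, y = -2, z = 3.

-72

∂²f/∂x² = 0
∂²f/∂y² = 36*x*y
∂²f/∂z² = 0
∇²f = 36*x*y
At (1, -2, 3): -72.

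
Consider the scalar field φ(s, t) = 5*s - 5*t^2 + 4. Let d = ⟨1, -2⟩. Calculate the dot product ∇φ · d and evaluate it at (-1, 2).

∂φ/∂s = 5
∂φ/∂t = -10*t
∇φ at (-1, 2) = (5, -20)
∇φ · d = (5)(1) + (-20)(-2) = 45

45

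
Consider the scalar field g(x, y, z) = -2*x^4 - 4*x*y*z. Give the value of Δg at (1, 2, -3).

-24

∂²g/∂x² = -24*x^2
∂²g/∂y² = 0
∂²g/∂z² = 0
∇²g = -24*x^2
At (1, 2, -3): -24.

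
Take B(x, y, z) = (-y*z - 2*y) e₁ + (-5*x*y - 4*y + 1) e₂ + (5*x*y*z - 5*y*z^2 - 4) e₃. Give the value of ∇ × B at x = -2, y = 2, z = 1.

(-15, -12, -7)

(∇×B)₁ = ∂B₃/∂y − ∂B₂/∂z = 5*x*z - 5*z^2
(∇×B)₂ = ∂B₁/∂z − ∂B₃/∂x = -5*y*z - y
(∇×B)₃ = ∂B₂/∂x − ∂B₁/∂y = -5*y + z + 2
∇×B = (5*x*z - 5*z^2, -5*y*z - y, -5*y + z + 2)
At (-2, 2, 1): (-15, -12, -7).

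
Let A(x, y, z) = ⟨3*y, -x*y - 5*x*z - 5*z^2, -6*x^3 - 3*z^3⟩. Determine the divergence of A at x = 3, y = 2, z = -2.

-39

∂A₁/∂x = 0
∂A₂/∂y = -x
∂A₃/∂z = -9*z^2
∇·A = -x - 9*z^2
At (3, 2, -2): -39.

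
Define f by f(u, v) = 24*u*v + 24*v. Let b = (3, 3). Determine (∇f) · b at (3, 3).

504

∂f/∂u = 24*v
∂f/∂v = 24*u + 24
∇f at (3, 3) = (72, 96)
∇f · b = (72)(3) + (96)(3) = 504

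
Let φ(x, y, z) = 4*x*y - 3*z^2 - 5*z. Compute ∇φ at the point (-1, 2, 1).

∂φ/∂x = 4*y
∂φ/∂y = 4*x
∂φ/∂z = -6*z - 5
∇φ = (4*y, 4*x, -6*z - 5)
At (-1, 2, 1): (8, -4, -11).

(8, -4, -11)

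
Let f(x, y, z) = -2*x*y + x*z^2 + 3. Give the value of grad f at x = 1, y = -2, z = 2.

(8, -2, 4)

∂f/∂x = -2*y + z^2
∂f/∂y = -2*x
∂f/∂z = 2*x*z
∇f = (-2*y + z^2, -2*x, 2*x*z)
At (1, -2, 2): (8, -2, 4).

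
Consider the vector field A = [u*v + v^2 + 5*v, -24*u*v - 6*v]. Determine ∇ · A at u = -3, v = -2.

∂A₁/∂u = v
∂A₂/∂v = -24*u - 6
∇·A = -24*u + v - 6
At (-3, -2): 64.

64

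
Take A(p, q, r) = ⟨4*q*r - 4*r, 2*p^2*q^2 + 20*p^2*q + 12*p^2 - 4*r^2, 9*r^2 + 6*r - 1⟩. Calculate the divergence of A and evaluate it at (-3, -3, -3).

∂A₁/∂p = 0
∂A₂/∂q = 4*p^2*q + 20*p^2
∂A₃/∂r = 18*r + 6
∇·A = 4*p^2*q + 20*p^2 + 18*r + 6
At (-3, -3, -3): 24.

24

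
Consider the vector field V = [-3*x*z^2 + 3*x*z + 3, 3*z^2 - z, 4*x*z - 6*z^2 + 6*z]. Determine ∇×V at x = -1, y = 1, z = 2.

(-11, 1, 0)

(∇×V)₁ = ∂V₃/∂y − ∂V₂/∂z = -6*z + 1
(∇×V)₂ = ∂V₁/∂z − ∂V₃/∂x = -6*x*z + 3*x - 4*z
(∇×V)₃ = ∂V₂/∂x − ∂V₁/∂y = 0
∇×V = (-6*z + 1, -6*x*z + 3*x - 4*z, 0)
At (-1, 1, 2): (-11, 1, 0).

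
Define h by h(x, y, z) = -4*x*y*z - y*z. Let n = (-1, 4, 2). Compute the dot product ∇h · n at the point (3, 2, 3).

-184

∂h/∂x = -4*y*z
∂h/∂y = -4*x*z - z
∂h/∂z = -4*x*y - y
∇h at (3, 2, 3) = (-24, -39, -26)
∇h · n = (-24)(-1) + (-39)(4) + (-26)(2) = -184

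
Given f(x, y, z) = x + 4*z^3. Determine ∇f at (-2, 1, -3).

∂f/∂x = 1
∂f/∂y = 0
∂f/∂z = 12*z^2
∇f = (1, 0, 12*z^2)
At (-2, 1, -3): (1, 0, 108).

(1, 0, 108)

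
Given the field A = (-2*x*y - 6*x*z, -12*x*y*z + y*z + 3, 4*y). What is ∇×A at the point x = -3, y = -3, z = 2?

(115, 18, 66)

(∇×A)₁ = ∂A₃/∂y − ∂A₂/∂z = 12*x*y - y + 4
(∇×A)₂ = ∂A₁/∂z − ∂A₃/∂x = -6*x
(∇×A)₃ = ∂A₂/∂x − ∂A₁/∂y = 2*x - 12*y*z
∇×A = (12*x*y - y + 4, -6*x, 2*x - 12*y*z)
At (-3, -3, 2): (115, 18, 66).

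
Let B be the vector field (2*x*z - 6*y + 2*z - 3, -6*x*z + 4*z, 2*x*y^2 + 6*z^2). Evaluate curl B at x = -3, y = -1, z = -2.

(-10, -6, 18)

(∇×B)₁ = ∂B₃/∂y − ∂B₂/∂z = 4*x*y + 6*x - 4
(∇×B)₂ = ∂B₁/∂z − ∂B₃/∂x = 2*x - 2*y^2 + 2
(∇×B)₃ = ∂B₂/∂x − ∂B₁/∂y = -6*z + 6
∇×B = (4*x*y + 6*x - 4, 2*x - 2*y^2 + 2, -6*z + 6)
At (-3, -1, -2): (-10, -6, 18).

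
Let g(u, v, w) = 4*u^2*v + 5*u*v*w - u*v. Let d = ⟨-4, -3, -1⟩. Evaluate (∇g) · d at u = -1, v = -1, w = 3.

49

∂g/∂u = 8*u*v + 5*v*w - v
∂g/∂v = 4*u^2 + 5*u*w - u
∂g/∂w = 5*u*v
∇g at (-1, -1, 3) = (-6, -10, 5)
∇g · d = (-6)(-4) + (-10)(-3) + (5)(-1) = 49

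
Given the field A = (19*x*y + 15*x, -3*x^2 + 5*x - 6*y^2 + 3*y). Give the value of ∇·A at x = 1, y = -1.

11

∂A₁/∂x = 19*y + 15
∂A₂/∂y = -12*y + 3
∇·A = 7*y + 18
At (1, -1): 11.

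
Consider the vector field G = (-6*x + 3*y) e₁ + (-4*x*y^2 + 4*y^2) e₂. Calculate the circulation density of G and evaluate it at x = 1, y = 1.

-7

∂G₂/∂x = -4*y^2
∂G₁/∂y = 3
Scalar curl = -4*y^2 - 3
At (1, 1): -7.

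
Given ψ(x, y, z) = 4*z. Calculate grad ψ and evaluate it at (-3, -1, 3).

∂ψ/∂x = 0
∂ψ/∂y = 0
∂ψ/∂z = 4
∇ψ = (0, 0, 4)
At (-3, -1, 3): (0, 0, 4).

(0, 0, 4)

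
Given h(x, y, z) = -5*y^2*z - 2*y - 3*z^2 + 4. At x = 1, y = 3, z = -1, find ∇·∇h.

4

∂²h/∂x² = 0
∂²h/∂y² = -10*z
∂²h/∂z² = -6
∇²h = -10*z - 6
At (1, 3, -1): 4.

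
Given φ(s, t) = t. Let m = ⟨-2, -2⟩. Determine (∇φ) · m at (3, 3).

∂φ/∂s = 0
∂φ/∂t = 1
∇φ at (3, 3) = (0, 1)
∇φ · m = (0)(-2) + (1)(-2) = -2

-2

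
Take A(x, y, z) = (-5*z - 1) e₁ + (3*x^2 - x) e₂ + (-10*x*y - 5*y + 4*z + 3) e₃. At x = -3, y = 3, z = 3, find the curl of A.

(25, 25, -19)

(∇×A)₁ = ∂A₃/∂y − ∂A₂/∂z = -10*x - 5
(∇×A)₂ = ∂A₁/∂z − ∂A₃/∂x = 10*y - 5
(∇×A)₃ = ∂A₂/∂x − ∂A₁/∂y = 6*x - 1
∇×A = (-10*x - 5, 10*y - 5, 6*x - 1)
At (-3, 3, 3): (25, 25, -19).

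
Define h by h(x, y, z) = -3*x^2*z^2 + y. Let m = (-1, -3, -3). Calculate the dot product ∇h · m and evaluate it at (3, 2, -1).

∂h/∂x = -6*x*z^2
∂h/∂y = 1
∂h/∂z = -6*x^2*z
∇h at (3, 2, -1) = (-18, 1, 54)
∇h · m = (-18)(-1) + (1)(-3) + (54)(-3) = -147

-147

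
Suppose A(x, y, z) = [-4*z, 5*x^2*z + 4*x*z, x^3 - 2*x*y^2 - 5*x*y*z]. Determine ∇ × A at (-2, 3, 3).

(∇×A)₁ = ∂A₃/∂y − ∂A₂/∂z = -5*x^2 - 4*x*y - 5*x*z - 4*x
(∇×A)₂ = ∂A₁/∂z − ∂A₃/∂x = -3*x^2 + 2*y^2 + 5*y*z - 4
(∇×A)₃ = ∂A₂/∂x − ∂A₁/∂y = 10*x*z + 4*z
∇×A = (-5*x^2 - 4*x*y - 5*x*z - 4*x, -3*x^2 + 2*y^2 + 5*y*z - 4, 10*x*z + 4*z)
At (-2, 3, 3): (42, 47, -48).

(42, 47, -48)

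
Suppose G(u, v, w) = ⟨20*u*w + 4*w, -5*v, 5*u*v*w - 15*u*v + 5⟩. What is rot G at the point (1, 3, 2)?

(-5, 39, 0)

(∇×G)₁ = ∂G₃/∂v − ∂G₂/∂w = 5*u*w - 15*u
(∇×G)₂ = ∂G₁/∂w − ∂G₃/∂u = 20*u - 5*v*w + 15*v + 4
(∇×G)₃ = ∂G₂/∂u − ∂G₁/∂v = 0
∇×G = (5*u*w - 15*u, 20*u - 5*v*w + 15*v + 4, 0)
At (1, 3, 2): (-5, 39, 0).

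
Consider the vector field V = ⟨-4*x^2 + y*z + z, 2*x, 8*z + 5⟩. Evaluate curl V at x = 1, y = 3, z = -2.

(∇×V)₁ = ∂V₃/∂y − ∂V₂/∂z = 0
(∇×V)₂ = ∂V₁/∂z − ∂V₃/∂x = y + 1
(∇×V)₃ = ∂V₂/∂x − ∂V₁/∂y = -z + 2
∇×V = (0, y + 1, -z + 2)
At (1, 3, -2): (0, 4, 4).

(0, 4, 4)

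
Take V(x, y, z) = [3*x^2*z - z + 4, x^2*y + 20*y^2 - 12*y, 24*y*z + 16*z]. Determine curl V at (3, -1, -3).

(∇×V)₁ = ∂V₃/∂y − ∂V₂/∂z = 24*z
(∇×V)₂ = ∂V₁/∂z − ∂V₃/∂x = 3*x^2 - 1
(∇×V)₃ = ∂V₂/∂x − ∂V₁/∂y = 2*x*y
∇×V = (24*z, 3*x^2 - 1, 2*x*y)
At (3, -1, -3): (-72, 26, -6).

(-72, 26, -6)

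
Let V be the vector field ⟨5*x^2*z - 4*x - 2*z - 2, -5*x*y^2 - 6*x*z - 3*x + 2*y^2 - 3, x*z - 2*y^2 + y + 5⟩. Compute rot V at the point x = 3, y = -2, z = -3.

(∇×V)₁ = ∂V₃/∂y − ∂V₂/∂z = 6*x - 4*y + 1
(∇×V)₂ = ∂V₁/∂z − ∂V₃/∂x = 5*x^2 - z - 2
(∇×V)₃ = ∂V₂/∂x − ∂V₁/∂y = -5*y^2 - 6*z - 3
∇×V = (6*x - 4*y + 1, 5*x^2 - z - 2, -5*y^2 - 6*z - 3)
At (3, -2, -3): (27, 46, -5).

(27, 46, -5)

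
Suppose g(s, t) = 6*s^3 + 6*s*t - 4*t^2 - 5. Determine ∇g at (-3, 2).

(174, -34)

∂g/∂s = 18*s^2 + 6*t
∂g/∂t = 6*s - 8*t
∇g = (18*s^2 + 6*t, 6*s - 8*t)
At (-3, 2): (174, -34).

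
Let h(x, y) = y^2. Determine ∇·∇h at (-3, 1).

2

∂²h/∂x² = 0
∂²h/∂y² = 2
∇²h = 2
At (-3, 1): 2.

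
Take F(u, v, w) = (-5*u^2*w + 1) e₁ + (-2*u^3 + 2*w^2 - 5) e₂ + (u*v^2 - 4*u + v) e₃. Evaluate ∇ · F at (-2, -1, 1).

∂F₁/∂u = -10*u*w
∂F₂/∂v = 0
∂F₃/∂w = 0
∇·F = -10*u*w
At (-2, -1, 1): 20.

20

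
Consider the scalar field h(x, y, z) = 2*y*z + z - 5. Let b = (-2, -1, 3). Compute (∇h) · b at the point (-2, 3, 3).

15

∂h/∂x = 0
∂h/∂y = 2*z
∂h/∂z = 2*y + 1
∇h at (-2, 3, 3) = (0, 6, 7)
∇h · b = (0)(-2) + (6)(-1) + (7)(3) = 15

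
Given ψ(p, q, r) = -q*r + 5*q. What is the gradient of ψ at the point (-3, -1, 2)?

(0, 3, 1)

∂ψ/∂p = 0
∂ψ/∂q = -r + 5
∂ψ/∂r = -q
∇ψ = (0, -r + 5, -q)
At (-3, -1, 2): (0, 3, 1).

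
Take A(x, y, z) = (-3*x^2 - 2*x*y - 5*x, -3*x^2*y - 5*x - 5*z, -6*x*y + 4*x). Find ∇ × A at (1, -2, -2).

(∇×A)₁ = ∂A₃/∂y − ∂A₂/∂z = -6*x + 5
(∇×A)₂ = ∂A₁/∂z − ∂A₃/∂x = 6*y - 4
(∇×A)₃ = ∂A₂/∂x − ∂A₁/∂y = -6*x*y + 2*x - 5
∇×A = (-6*x + 5, 6*y - 4, -6*x*y + 2*x - 5)
At (1, -2, -2): (-1, -16, 9).

(-1, -16, 9)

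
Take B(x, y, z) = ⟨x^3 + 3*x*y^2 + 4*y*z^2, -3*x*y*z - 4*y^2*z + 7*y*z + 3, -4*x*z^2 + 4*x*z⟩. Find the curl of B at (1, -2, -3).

(∇×B)₁ = ∂B₃/∂y − ∂B₂/∂z = 3*x*y + 4*y^2 - 7*y
(∇×B)₂ = ∂B₁/∂z − ∂B₃/∂x = 8*y*z + 4*z^2 - 4*z
(∇×B)₃ = ∂B₂/∂x − ∂B₁/∂y = -6*x*y - 3*y*z - 4*z^2
∇×B = (3*x*y + 4*y^2 - 7*y, 8*y*z + 4*z^2 - 4*z, -6*x*y - 3*y*z - 4*z^2)
At (1, -2, -3): (24, 96, -42).

(24, 96, -42)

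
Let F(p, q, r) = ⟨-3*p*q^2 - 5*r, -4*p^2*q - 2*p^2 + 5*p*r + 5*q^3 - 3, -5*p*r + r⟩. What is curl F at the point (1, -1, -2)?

(-5, -15, -12)

(∇×F)₁ = ∂F₃/∂q − ∂F₂/∂r = -5*p
(∇×F)₂ = ∂F₁/∂r − ∂F₃/∂p = 5*r - 5
(∇×F)₃ = ∂F₂/∂p − ∂F₁/∂q = -2*p*q - 4*p + 5*r
∇×F = (-5*p, 5*r - 5, -2*p*q - 4*p + 5*r)
At (1, -1, -2): (-5, -15, -12).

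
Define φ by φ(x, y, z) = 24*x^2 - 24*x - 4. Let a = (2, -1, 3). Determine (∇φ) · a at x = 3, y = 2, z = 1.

∂φ/∂x = 48*x - 24
∂φ/∂y = 0
∂φ/∂z = 0
∇φ at (3, 2, 1) = (120, 0, 0)
∇φ · a = (120)(2) + (0)(-1) + (0)(3) = 240

240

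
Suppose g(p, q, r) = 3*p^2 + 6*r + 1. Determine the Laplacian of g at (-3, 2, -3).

∂²g/∂p² = 6
∂²g/∂q² = 0
∂²g/∂r² = 0
∇²g = 6
At (-3, 2, -3): 6.

6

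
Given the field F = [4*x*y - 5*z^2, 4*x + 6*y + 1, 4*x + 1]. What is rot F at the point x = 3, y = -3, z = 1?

(0, -14, -8)

(∇×F)₁ = ∂F₃/∂y − ∂F₂/∂z = 0
(∇×F)₂ = ∂F₁/∂z − ∂F₃/∂x = -10*z - 4
(∇×F)₃ = ∂F₂/∂x − ∂F₁/∂y = -4*x + 4
∇×F = (0, -10*z - 4, -4*x + 4)
At (3, -3, 1): (0, -14, -8).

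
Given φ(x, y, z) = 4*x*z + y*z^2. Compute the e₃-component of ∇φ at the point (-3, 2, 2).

-4

(∇φ)_3 = ∂φ/∂z = 4*x + 2*y*z
At (-3, 2, 2): -4.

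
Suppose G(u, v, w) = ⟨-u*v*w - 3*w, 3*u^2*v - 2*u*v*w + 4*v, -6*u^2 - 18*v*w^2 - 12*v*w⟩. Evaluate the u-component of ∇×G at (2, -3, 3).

(∇×G)_1 = ∂G₃/∂v − ∂G₂/∂w
= -18*w^2 - 12*w − (-2*u*v)
= 2*u*v - 18*w^2 - 12*w
At (2, -3, 3): -210.

-210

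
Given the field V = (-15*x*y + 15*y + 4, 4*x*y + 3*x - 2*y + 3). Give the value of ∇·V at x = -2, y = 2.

-40

∂V₁/∂x = -15*y
∂V₂/∂y = 4*x - 2
∇·V = 4*x - 15*y - 2
At (-2, 2): -40.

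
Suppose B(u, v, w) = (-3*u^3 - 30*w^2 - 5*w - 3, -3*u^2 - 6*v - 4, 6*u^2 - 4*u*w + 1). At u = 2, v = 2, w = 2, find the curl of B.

(∇×B)₁ = ∂B₃/∂v − ∂B₂/∂w = 0
(∇×B)₂ = ∂B₁/∂w − ∂B₃/∂u = -12*u - 56*w - 5
(∇×B)₃ = ∂B₂/∂u − ∂B₁/∂v = -6*u
∇×B = (0, -12*u - 56*w - 5, -6*u)
At (2, 2, 2): (0, -141, -12).

(0, -141, -12)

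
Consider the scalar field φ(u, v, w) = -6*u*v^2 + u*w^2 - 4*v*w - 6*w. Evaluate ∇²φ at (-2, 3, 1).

∂²φ/∂u² = 0
∂²φ/∂v² = -12*u
∂²φ/∂w² = 2*u
∇²φ = -10*u
At (-2, 3, 1): 20.

20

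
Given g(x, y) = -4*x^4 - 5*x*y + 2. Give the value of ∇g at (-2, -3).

(143, 10)

∂g/∂x = -16*x^3 - 5*y
∂g/∂y = -5*x
∇g = (-16*x^3 - 5*y, -5*x)
At (-2, -3): (143, 10).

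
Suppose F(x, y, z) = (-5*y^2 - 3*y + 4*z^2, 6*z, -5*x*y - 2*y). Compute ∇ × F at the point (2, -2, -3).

(∇×F)₁ = ∂F₃/∂y − ∂F₂/∂z = -5*x - 8
(∇×F)₂ = ∂F₁/∂z − ∂F₃/∂x = 5*y + 8*z
(∇×F)₃ = ∂F₂/∂x − ∂F₁/∂y = 10*y + 3
∇×F = (-5*x - 8, 5*y + 8*z, 10*y + 3)
At (2, -2, -3): (-18, -34, -17).

(-18, -34, -17)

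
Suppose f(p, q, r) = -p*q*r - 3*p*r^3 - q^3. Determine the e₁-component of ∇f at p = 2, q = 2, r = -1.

5

(∇f)_1 = ∂f/∂p = -q*r - 3*r^3
At (2, 2, -1): 5.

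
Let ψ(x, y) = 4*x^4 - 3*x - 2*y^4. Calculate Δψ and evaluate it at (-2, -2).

∂²ψ/∂x² = 48*x^2
∂²ψ/∂y² = -24*y^2
∇²ψ = 48*x^2 - 24*y^2
At (-2, -2): 96.

96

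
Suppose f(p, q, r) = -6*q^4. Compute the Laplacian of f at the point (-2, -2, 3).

-288

∂²f/∂p² = 0
∂²f/∂q² = -72*q^2
∂²f/∂r² = 0
∇²f = -72*q^2
At (-2, -2, 3): -288.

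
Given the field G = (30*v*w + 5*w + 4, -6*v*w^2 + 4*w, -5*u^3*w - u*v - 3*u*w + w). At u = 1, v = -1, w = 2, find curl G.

(-29, 10, -60)

(∇×G)₁ = ∂G₃/∂v − ∂G₂/∂w = -u + 12*v*w - 4
(∇×G)₂ = ∂G₁/∂w − ∂G₃/∂u = 15*u^2*w + 31*v + 3*w + 5
(∇×G)₃ = ∂G₂/∂u − ∂G₁/∂v = -30*w
∇×G = (-u + 12*v*w - 4, 15*u^2*w + 31*v + 3*w + 5, -30*w)
At (1, -1, 2): (-29, 10, -60).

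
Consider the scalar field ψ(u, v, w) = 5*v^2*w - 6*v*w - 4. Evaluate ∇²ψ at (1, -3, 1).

∂²ψ/∂u² = 0
∂²ψ/∂v² = 10*w
∂²ψ/∂w² = 0
∇²ψ = 10*w
At (1, -3, 1): 10.

10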